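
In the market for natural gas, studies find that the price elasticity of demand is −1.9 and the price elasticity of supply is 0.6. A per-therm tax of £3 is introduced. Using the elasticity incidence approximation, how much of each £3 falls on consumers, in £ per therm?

Consumers bear ≈ £0.72 per therm.

Incidence ratio: consumers' share ≈ εs / (εs + |εd|) = 0.6 / (0.6 + 1.9) = 0.24.
So consumers bear ≈ 0.24 × £3 = £0.72; suppliers bear £2.28.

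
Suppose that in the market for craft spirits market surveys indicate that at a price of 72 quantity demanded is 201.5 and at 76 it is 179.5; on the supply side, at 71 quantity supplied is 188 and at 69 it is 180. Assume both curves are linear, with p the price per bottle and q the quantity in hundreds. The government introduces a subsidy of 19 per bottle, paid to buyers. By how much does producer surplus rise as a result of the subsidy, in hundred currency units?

Demand slope: (179.5 − 201.5)/(76 − 72) = -5.5, so qd = 597.5 − 5.5p.
Supply slope: (180 − 188)/(69 − 71) = 4, so qs = 4p − 96.
Without the subsidy, 597.5 − 5.5p = 4p − 96 gives 9.5p = 693.5, so p* = 73 and q* = 196.
With a per-unit subsidy paid to buyers, each effectively pays p − 19, so demand becomes qd = 597.5 − 5.5(p − 19).
Solving gives q = 240 with buyers paying 65 and suppliers receiving 84 (the 19 wedge).
ΔPS is the trapezoid between Q = 240 and Q = 196 of height 11: ½ · (196 + 240) · 11 = 2398.

Producer surplus rises by 2398 hundred.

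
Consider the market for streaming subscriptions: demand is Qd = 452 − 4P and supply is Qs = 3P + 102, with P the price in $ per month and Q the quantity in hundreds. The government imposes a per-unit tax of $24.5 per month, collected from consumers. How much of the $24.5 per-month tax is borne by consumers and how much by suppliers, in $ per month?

Without the tax, 452 − 4P = 3P + 102 gives 7P = 350, so P* = $50 and Q* = 252.
With the tax collected from consumers, demand (in seller-price terms) shifts: Qd = 452 − 4(P + 24.5).
New equilibrium: consumers pay $60.5, suppliers receive $36, Q = 210. (Wedge: Pb − Ps = 24.5.)
Burden on consumers: $10.5; on suppliers: $14. (They sum to $24.5.)
The less price-elastic side of the market bears the larger share of a per-unit tax.

Consumers bear $10.5 per month; suppliers bear $14 per month.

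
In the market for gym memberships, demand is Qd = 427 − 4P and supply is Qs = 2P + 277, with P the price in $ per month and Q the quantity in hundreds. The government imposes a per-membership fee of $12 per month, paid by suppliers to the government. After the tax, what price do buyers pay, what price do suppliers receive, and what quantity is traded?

Buyers pay $29; suppliers receive $17; quantity = 311.

Without the tax, 427 − 4P = 2P + 277 gives 6P = 150, so P* = $25 and Q* = 327.
With the tax collected from suppliers, supply shifts: Qs = 2(P − 12) + 277.
Solving gives Q = 311 with buyers paying $29 and suppliers receiving $17 (the $12 wedge).
The less price-elastic side of the market bears the larger share of a per-unit tax.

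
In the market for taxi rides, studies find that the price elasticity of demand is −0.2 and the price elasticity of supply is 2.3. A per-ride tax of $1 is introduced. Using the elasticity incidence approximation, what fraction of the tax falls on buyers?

Incidence ratio: buyers' share ≈ εs / (εs + |εd|) = 2.3 / (2.3 + 0.2) = 0.92.
Supply is the more elastic side, so buyers bear the larger share.

Buyers' share ≈ 0.92.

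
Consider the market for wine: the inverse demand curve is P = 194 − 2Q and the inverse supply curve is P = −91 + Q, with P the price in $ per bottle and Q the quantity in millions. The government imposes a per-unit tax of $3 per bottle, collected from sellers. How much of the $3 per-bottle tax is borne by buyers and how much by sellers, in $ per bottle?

Rewrite in direct form: Qd = 97 − 0.5P and Qs = P + 91.
Without the tax, 97 − 0.5P = P + 91 gives 1.5P = 6, so P* = $4 and Q* = 95.
With the tax collected from sellers, supply shifts: Qs = (P − 3) + 91.
Solving gives Q = 94 with buyers paying $6 and sellers receiving $3 (the $3 wedge).
Burden on buyers: $2; on sellers: $1. (They sum to $3.)

Buyers bear $2 per bottle; sellers bear $1 per bottle.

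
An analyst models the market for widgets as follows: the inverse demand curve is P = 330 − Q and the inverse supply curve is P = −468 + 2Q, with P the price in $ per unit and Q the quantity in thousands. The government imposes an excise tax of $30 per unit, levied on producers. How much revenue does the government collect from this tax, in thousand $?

Tax revenue = $7680 thousand.

Rewrite in direct form: Qd = 330 − P and Qs = 0.5P + 234.
Before the tax: set 330 − P = 0.5P + 234 → P* = $64, Q* = 266.
With the tax collected from producers, supply shifts: Qs = 0.5(P − 30) + 234.
Solving gives Q = 256 with consumers paying $74 and producers receiving $44 (the $30 wedge).
Revenue = t · Q = 30 · 256 = $7680.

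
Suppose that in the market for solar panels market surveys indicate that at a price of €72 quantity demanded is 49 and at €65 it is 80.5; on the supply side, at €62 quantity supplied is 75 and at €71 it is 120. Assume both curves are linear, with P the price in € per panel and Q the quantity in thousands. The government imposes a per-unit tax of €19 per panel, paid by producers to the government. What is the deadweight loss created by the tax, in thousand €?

Demand slope: (80.5 − 49)/(65 − 72) = -4.5, so Qd = 373 − 4.5P.
Supply slope: (120 − 75)/(71 − 62) = 5, so Qs = 5P − 235.
Before the tax: set 373 − 4.5P = 5P − 235 → P* = €64, Q* = 85.
With the tax collected from producers, supply shifts: Qs = 5(P − 19) − 235.
Solving gives Q = 40 with buyers paying €74 and producers receiving €55 (the €19 wedge).
Quantity falls by |ΔQ| = |85 − 40| = 45.
DWL = ½ · t · |ΔQ| = ½ · 19 · 45 = €427.5.

Deadweight loss = €427.5 thousand.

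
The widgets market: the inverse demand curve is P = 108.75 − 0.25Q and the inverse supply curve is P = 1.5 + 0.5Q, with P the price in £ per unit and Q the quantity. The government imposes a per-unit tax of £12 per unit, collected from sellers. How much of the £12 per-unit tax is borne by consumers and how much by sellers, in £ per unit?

Rewrite in direct form: Qd = 435 − 4P and Qs = 2P − 3.
Before the tax: set 435 − 4P = 2P − 3 → P* = £73, Q* = 143.
With the tax collected from sellers, supply shifts: Qs = 2(P − 12) − 3.
New equilibrium: consumers pay £77, sellers receive £65, Q = 127. (Wedge: Pb − Ps = 12.)
Burden on consumers: £4; on sellers: £8. (They sum to £12.)
The less price-elastic side of the market bears the larger share of a per-unit tax.

Consumers bear £4 per unit; sellers bear £8 per unit.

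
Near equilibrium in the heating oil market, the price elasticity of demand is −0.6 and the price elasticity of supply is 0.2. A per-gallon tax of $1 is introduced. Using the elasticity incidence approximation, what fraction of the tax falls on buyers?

Incidence ratio: buyers' share ≈ εs / (εs + |εd|) = 0.2 / (0.2 + 0.6) = 0.25.
Supply is the less elastic side, so buyers bear the smaller share.

Buyers' share ≈ 0.25.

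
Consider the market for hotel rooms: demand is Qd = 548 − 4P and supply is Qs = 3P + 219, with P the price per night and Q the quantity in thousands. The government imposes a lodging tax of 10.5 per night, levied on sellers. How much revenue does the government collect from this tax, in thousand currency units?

Tax revenue = 3591 thousand.

Without the tax, 548 − 4P = 3P + 219 gives 7P = 329, so P* = 47 and Q* = 360.
With the tax collected from sellers, supply shifts: Qs = 3(P − 10.5) + 219.
New equilibrium: buyers pay 51.5, sellers receive 41, Q = 342. (Wedge: Pb − Ps = 10.5.)
Revenue = t · Q = 10.5 · 342 = 3591.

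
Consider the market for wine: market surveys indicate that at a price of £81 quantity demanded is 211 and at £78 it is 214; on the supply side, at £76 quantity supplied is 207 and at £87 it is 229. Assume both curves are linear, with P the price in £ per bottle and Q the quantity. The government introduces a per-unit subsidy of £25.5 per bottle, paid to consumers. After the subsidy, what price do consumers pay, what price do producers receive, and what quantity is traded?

Demand slope: (214 − 211)/(78 − 81) = -1, so Qd = 292 − P.
Supply slope: (229 − 207)/(87 − 76) = 2, so Qs = 2P + 55.
Without the subsidy, 292 − P = 2P + 55 gives 3P = 237, so P* = £79 and Q* = 213.
With a per-unit subsidy paid to consumers, each effectively pays P − 25.5, so demand becomes Qd = 292 − (P − 25.5).
New equilibrium: consumers pay £62, producers receive £87.5, Q = 230. (Wedge: Pb − Ps = −25.5.)

Consumers pay £62; producers receive £87.5; quantity = 230.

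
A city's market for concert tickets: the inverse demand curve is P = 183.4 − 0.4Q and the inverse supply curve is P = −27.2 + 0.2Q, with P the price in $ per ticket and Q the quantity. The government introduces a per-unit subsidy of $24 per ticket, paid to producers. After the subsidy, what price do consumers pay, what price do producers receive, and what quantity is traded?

Inverting to Q(P) form: Qd = 458.5 − 2.5P; Qs = 5P + 136.
Without the subsidy, 458.5 − 2.5P = 5P + 136 gives 7.5P = 322.5, so P* = $43 and Q* = 351.
With a per-unit subsidy paid to producers, each receives P + 24 per unit sold, so supply becomes Qs = 5(P + 24) + 136.
New equilibrium: consumers pay $27, producers receive $51, Q = 391. (Wedge: Pb − Ps = −24.)

Consumers pay $27; producers receive $51; quantity = 391.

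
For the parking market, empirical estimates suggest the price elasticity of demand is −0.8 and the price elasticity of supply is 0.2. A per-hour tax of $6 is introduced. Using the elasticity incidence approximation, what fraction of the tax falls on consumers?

Incidence ratio: consumers' share ≈ εs / (εs + |εd|) = 0.2 / (0.2 + 0.8) = 0.2.
Supply is the less elastic side, so consumers bear the smaller share.

Consumers' share ≈ 0.2.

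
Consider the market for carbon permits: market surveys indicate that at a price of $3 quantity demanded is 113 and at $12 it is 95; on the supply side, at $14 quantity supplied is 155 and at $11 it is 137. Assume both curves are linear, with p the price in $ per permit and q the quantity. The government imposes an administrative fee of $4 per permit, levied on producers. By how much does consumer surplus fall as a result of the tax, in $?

Demand slope: (95 − 113)/(12 − 3) = -2, so qd = 119 − 2p.
Supply slope: (137 − 155)/(11 − 14) = 6, so qs = 6p + 71.
Without the tax, 119 − 2p = 6p + 71 gives 8p = 48, so p* = $6 and q* = 107.
With the tax collected from producers, supply shifts: qs = 6(p − 4) + 71.
Solving gives q = 101 with buyers paying $9 and producers receiving $5 (the $4 wedge).
ΔCS is the trapezoid between Q = 101 and Q = 107 of height $3: ½ · (107 + 101) · 3 = $312.

Consumer surplus falls by $312.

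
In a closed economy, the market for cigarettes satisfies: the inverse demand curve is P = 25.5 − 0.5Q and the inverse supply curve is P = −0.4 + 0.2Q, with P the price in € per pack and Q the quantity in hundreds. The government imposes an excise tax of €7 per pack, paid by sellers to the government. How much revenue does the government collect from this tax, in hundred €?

Rewrite in direct form: Qd = 51 − 2P and Qs = 5P + 2.
Before the tax: set 51 − 2P = 5P + 2 → P* = €7, Q* = 37.
With the tax collected from sellers, supply shifts: Qs = 5(P − 7) + 2.
Solving gives Q = 27 with consumers paying €12 and sellers receiving €5 (the €7 wedge).
Revenue = t · Q = 7 · 27 = €189.

Tax revenue = €189 hundred.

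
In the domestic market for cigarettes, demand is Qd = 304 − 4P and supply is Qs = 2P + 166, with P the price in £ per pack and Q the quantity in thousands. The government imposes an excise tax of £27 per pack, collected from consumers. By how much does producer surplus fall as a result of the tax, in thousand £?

Before the tax: set 304 − 4P = 2P + 166 → P* = £23, Q* = 212.
With the tax collected from consumers, demand (in seller-price terms) shifts: Qd = 304 − 4(P + 27).
Solving gives Q = 176 with consumers paying £32 and suppliers receiving £5 (the £27 wedge).
ΔPS is the trapezoid between Q = 176 and Q = 212 of height £18: ½ · (212 + 176) · 18 = £3492.

Producer surplus falls by £3492 thousand.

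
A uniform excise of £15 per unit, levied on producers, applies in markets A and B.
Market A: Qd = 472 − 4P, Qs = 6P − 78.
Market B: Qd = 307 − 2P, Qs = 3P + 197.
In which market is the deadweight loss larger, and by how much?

Market A, by £135.

Market A: pre-tax P* = £55, Q* = 252; post-tax Q = 216; deadweight loss = £270.
Market B: pre-tax P* = £22, Q* = 263; post-tax Q = 245; deadweight loss = £135.
Difference: £270 vs £135 → market A is larger by £135.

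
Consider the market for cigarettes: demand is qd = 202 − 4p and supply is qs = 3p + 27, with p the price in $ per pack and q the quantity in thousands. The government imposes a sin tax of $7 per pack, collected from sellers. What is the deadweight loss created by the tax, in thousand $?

Before the tax: set 202 − 4p = 3p + 27 → p* = $25, q* = 102.
With the tax collected from sellers, supply shifts: qs = 3(p − 7) + 27.
Solving gives q = 90 with buyers paying $28 and sellers receiving $21 (the $7 wedge).
Quantity falls by |ΔQ| = |102 − 90| = 12.
DWL = ½ · t · |ΔQ| = ½ · 7 · 12 = $42.

Deadweight loss = $42 thousand.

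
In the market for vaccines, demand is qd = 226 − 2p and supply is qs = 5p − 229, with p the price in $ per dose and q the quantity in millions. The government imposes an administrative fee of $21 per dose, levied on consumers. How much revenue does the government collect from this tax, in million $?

Before the tax: set 226 − 2p = 5p − 229 → p* = $65, q* = 96.
With the tax collected from consumers, demand (in seller-price terms) shifts: qd = 226 − 2(p + 21).
Solving gives q = 66 with consumers paying $80 and producers receiving $59 (the $21 wedge).
Revenue = t · Q = 21 · 66 = $1386.

Tax revenue = $1386 million.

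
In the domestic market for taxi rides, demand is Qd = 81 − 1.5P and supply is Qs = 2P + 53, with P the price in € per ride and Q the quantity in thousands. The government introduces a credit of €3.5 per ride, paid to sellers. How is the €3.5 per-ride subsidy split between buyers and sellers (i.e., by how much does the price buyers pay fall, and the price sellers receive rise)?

Without the subsidy, 81 − 1.5P = 2P + 53 gives 3.5P = 28, so P* = €8 and Q* = 69.
With a per-unit subsidy paid to sellers, each receives P + 3.5 per unit sold, so supply becomes Qs = 2(P + 3.5) + 53.
New equilibrium: buyers pay €6, sellers receive €9.5, Q = 72. (Wedge: Pb − Ps = −3.5.)
Gain to buyers: €2; to sellers: €1.5. (They sum to €3.5.)

Buyers gain €2 per ride; sellers gain €1.5 per ride.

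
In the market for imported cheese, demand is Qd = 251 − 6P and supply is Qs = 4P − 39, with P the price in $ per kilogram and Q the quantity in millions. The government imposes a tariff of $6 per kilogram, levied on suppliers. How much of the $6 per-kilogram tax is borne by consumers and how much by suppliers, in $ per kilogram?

Consumers bear $2.4 per kilogram; suppliers bear $3.6 per kilogram.

Without the tax, 251 − 6P = 4P − 39 gives 10P = 290, so P* = $29 and Q* = 77.
With the tax collected from suppliers, supply shifts: Qs = 4(P − 6) − 39.
New equilibrium: consumers pay $31.4, suppliers receive $25.4, Q = 62.6. (Wedge: Pb − Ps = 6.)
Burden on consumers: $2.4; on suppliers: $3.6. (They sum to $6.)
The less price-elastic side of the market bears the larger share of a per-unit tax.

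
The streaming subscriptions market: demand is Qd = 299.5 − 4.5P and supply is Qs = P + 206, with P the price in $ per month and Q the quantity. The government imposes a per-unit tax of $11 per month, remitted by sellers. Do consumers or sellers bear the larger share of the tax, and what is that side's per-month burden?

Without the tax, 299.5 − 4.5P = P + 206 gives 5.5P = 93.5, so P* = $17 and Q* = 223.
With the tax collected from sellers, supply shifts: Qs = (P − 11) + 206.
Solving gives Q = 214 with consumers paying $19 and sellers receiving $8 (the $11 wedge).
Per-month burden: consumers $2, sellers $9.
Sellers take the larger share because supply is less price-elastic here (demand slope 4.5 vs supply slope 1).

Sellers bear the larger share: $9 per month.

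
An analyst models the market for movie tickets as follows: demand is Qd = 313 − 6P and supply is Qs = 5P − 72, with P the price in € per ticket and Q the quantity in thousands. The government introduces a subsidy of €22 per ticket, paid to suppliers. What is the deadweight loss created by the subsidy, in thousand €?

Deadweight loss = €660 thousand.

Without the subsidy, 313 − 6P = 5P − 72 gives 11P = 385, so P* = €35 and Q* = 103.
With a per-unit subsidy paid to suppliers, each receives P + 22 per unit sold, so supply becomes Qs = 5(P + 22) − 72.
New equilibrium: consumers pay €25, suppliers receive €47, Q = 163. (Wedge: Pb − Ps = −22.)
Quantity rises by |ΔQ| = |103 − 163| = 60.
DWL = ½ · t · |ΔQ| = ½ · 22 · 60 = €660.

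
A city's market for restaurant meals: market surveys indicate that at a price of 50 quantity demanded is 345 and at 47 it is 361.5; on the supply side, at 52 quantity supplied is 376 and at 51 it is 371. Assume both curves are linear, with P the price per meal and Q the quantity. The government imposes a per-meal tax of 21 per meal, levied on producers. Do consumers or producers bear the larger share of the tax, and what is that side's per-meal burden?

Demand slope: (361.5 − 345)/(47 − 50) = -5.5, so Qd = 620 − 5.5P.
Supply slope: (371 − 376)/(51 − 52) = 5, so Qs = 5P + 116.
Without the tax, 620 − 5.5P = 5P + 116 gives 10.5P = 504, so P* = 48 and Q* = 356.
With the tax collected from producers, supply shifts: Qs = 5(P − 21) + 116.
Solving gives Q = 301 with consumers paying 58 and producers receiving 37 (the 21 wedge).
Per-meal burden: consumers 10, producers 11.
Producers take the larger share because supply is less price-elastic here (demand slope 5.5 vs supply slope 5).
The less price-elastic side of the market bears the larger share of a per-unit tax.

Producers bear the larger share: 11 per meal.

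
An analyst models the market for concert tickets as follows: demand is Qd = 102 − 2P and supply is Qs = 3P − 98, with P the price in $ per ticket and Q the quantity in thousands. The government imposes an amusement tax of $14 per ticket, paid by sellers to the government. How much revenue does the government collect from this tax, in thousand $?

Without the tax, 102 − 2P = 3P − 98 gives 5P = 200, so P* = $40 and Q* = 22.
With the tax collected from sellers, supply shifts: Qs = 3(P − 14) − 98.
Solving gives Q = 5.2 with consumers paying $48.4 and sellers receiving $34.4 (the $14 wedge).
Revenue = t · Q = 14 · 5.2 = $72.8.

Tax revenue = $72.8 thousand.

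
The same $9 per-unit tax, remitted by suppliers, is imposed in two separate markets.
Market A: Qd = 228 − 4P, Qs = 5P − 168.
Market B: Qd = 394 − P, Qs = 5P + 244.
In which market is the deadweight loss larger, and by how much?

Market A, by $56.25.

Market A: pre-tax P* = $44, Q* = 52; post-tax Q = 32; deadweight loss = $90.
Market B: pre-tax P* = $25, Q* = 369; post-tax Q = 361.5; deadweight loss = $33.75.
Difference: $90 vs $33.75 → market A is larger by $56.25.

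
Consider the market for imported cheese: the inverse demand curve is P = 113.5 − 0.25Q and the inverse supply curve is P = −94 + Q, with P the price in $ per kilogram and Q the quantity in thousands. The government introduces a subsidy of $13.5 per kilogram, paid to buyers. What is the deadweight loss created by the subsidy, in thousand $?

Inverting to Q(P) form: Qd = 454 − 4P; Qs = P + 94.
Without the subsidy, 454 − 4P = P + 94 gives 5P = 360, so P* = $72 and Q* = 166.
With a per-unit subsidy paid to buyers, each effectively pays P − 13.5, so demand becomes Qd = 454 − 4(P − 13.5).
New equilibrium: buyers pay $69.3, producers receive $82.8, Q = 176.8. (Wedge: Pb − Ps = −13.5.)
Quantity rises by |ΔQ| = |166 − 176.8| = 10.8.
DWL = ½ · t · |ΔQ| = ½ · 13.5 · 10.8 = $72.9.

Deadweight loss = $72.9 thousand.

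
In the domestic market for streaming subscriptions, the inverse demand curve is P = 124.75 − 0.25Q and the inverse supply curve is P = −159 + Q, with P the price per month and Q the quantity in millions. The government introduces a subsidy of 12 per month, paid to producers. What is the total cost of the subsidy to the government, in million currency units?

Government outlay = 2839.2 million.

Rewrite in direct form: Qd = 499 − 4P and Qs = P + 159.
Without the subsidy, 499 − 4P = P + 159 gives 5P = 340, so P* = 68 and Q* = 227.
With a per-unit subsidy paid to producers, each receives P + 12 per unit sold, so supply becomes Qs = (P + 12) + 159.
Solving gives Q = 236.6 with buyers paying 65.6 and producers receiving 77.6 (the 12 wedge).
Outlay = t · Q = 12 · 236.6 = 2839.2.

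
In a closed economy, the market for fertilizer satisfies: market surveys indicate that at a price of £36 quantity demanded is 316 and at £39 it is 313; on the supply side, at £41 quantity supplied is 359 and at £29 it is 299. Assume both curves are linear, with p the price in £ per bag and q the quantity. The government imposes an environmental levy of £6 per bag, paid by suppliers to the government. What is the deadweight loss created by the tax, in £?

Demand slope: (313 − 316)/(39 − 36) = -1, so qd = 352 − p.
Supply slope: (299 − 359)/(29 − 41) = 5, so qs = 5p + 154.
Before the tax: set 352 − p = 5p + 154 → p* = £33, q* = 319.
With the tax collected from suppliers, supply shifts: qs = 5(p − 6) + 154.
New equilibrium: buyers pay £38, suppliers receive £32, q = 314. (Wedge: pb − ps = 6.)
Quantity falls by |ΔQ| = |319 − 314| = 5.
DWL = ½ · t · |ΔQ| = ½ · 6 · 5 = £15.

Deadweight loss = £15.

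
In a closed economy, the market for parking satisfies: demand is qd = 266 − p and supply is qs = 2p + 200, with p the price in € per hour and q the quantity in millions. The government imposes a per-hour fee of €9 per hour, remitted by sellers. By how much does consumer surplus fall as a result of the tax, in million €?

Consumer surplus falls by €1446 million.

Before the tax: set 266 − p = 2p + 200 → p* = €22, q* = 244.
With the tax collected from sellers, supply shifts: qs = 2(p − 9) + 200.
New equilibrium: consumers pay €28, sellers receive €19, q = 238. (Wedge: pb − ps = 9.)
ΔCS is the trapezoid between Q = 238 and Q = 244 of height €6: ½ · (244 + 238) · 6 = €1446.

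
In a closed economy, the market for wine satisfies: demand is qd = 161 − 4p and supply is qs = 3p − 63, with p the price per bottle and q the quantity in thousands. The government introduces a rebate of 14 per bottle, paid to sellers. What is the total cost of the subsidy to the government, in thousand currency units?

Without the subsidy, 161 − 4p = 3p − 63 gives 7p = 224, so p* = 32 and q* = 33.
With a per-unit subsidy paid to sellers, each receives p + 14 per unit sold, so supply becomes qs = 3(p + 14) − 63.
Solving gives q = 57 with consumers paying 26 and sellers receiving 40 (the 14 wedge).
Outlay = t · Q = 14 · 57 = 798.

Government outlay = 798 thousand.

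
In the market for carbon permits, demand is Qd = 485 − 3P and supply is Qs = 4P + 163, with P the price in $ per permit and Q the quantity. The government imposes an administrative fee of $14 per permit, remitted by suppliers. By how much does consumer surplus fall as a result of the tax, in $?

Without the tax, 485 − 3P = 4P + 163 gives 7P = 322, so P* = $46 and Q* = 347.
With the tax collected from suppliers, supply shifts: Qs = 4(P − 14) + 163.
Solving gives Q = 323 with consumers paying $54 and suppliers receiving $40 (the $14 wedge).
ΔCS is the trapezoid between Q = 323 and Q = 347 of height $8: ½ · (347 + 323) · 8 = $2680.

Consumer surplus falls by $2680.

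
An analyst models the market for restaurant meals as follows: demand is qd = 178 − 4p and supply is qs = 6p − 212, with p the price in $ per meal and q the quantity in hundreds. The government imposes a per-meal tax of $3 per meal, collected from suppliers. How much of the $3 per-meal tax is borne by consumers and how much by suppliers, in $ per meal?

Before the tax: set 178 − 4p = 6p − 212 → p* = $39, q* = 22.
With the tax collected from suppliers, supply shifts: qs = 6(p − 3) − 212.
New equilibrium: consumers pay $40.8, suppliers receive $37.8, q = 14.8. (Wedge: pb − ps = 3.)
Burden on consumers: $1.8; on suppliers: $1.2. (They sum to $3.)
The less price-elastic side of the market bears the larger share of a per-unit tax.

Consumers bear $1.8 per meal; suppliers bear $1.2 per meal.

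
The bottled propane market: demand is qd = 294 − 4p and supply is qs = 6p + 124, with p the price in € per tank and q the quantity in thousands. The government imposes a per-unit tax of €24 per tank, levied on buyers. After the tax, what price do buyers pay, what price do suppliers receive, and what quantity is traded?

Without the tax, 294 − 4p = 6p + 124 gives 10p = 170, so p* = €17 and q* = 226.
With the tax collected from buyers, demand (in seller-price terms) shifts: qd = 294 − 4(p + 24).
New equilibrium: buyers pay €31.4, suppliers receive €7.4, q = 168.4. (Wedge: pb − ps = 24.)
The less price-elastic side of the market bears the larger share of a per-unit tax.

Buyers pay €31.4; suppliers receive €7.4; quantity = 168.4.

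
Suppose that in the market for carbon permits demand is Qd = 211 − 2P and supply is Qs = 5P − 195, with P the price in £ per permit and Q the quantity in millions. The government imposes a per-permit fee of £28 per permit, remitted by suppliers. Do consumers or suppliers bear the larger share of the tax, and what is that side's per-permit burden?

Consumers bear the larger share: £20 per permit.

Without the tax, 211 − 2P = 5P − 195 gives 7P = 406, so P* = £58 and Q* = 95.
With the tax collected from suppliers, supply shifts: Qs = 5(P − 28) − 195.
New equilibrium: consumers pay £78, suppliers receive £50, Q = 55. (Wedge: Pb − Ps = 28.)
Per-permit burden: consumers £20, suppliers £8.
Consumers take the larger share because demand is less price-elastic here (demand slope 2 vs supply slope 5).
The less price-elastic side of the market bears the larger share of a per-unit tax.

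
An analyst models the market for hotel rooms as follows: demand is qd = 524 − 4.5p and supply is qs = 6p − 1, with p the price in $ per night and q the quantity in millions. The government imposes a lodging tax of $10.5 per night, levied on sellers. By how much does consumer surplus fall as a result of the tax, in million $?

Consumer surplus falls by $1713 million.

Without the tax, 524 − 4.5p = 6p − 1 gives 10.5p = 525, so p* = $50 and q* = 299.
With the tax collected from sellers, supply shifts: qs = 6(p − 10.5) − 1.
New equilibrium: buyers pay $56, sellers receive $45.5, q = 272. (Wedge: pb − ps = 10.5.)
ΔCS is the trapezoid between Q = 272 and Q = 299 of height $6: ½ · (299 + 272) · 6 = $1713.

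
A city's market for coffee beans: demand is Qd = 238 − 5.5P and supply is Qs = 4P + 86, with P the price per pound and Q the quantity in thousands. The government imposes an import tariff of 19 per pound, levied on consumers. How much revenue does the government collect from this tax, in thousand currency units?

Tax revenue = 2014 thousand.

Before the tax: set 238 − 5.5P = 4P + 86 → P* = 16, Q* = 150.
With the tax collected from consumers, demand (in seller-price terms) shifts: Qd = 238 − 5.5(P + 19).
New equilibrium: consumers pay 24, sellers receive 5, Q = 106. (Wedge: Pb − Ps = 19.)
Revenue = t · Q = 19 · 106 = 2014.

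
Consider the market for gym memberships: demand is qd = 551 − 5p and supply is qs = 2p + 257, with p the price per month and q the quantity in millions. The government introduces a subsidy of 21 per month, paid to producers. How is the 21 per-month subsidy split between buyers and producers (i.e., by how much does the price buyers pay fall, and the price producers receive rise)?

Without the subsidy, 551 − 5p = 2p + 257 gives 7p = 294, so p* = 42 and q* = 341.
With a per-unit subsidy paid to producers, each receives p + 21 per unit sold, so supply becomes qs = 2(p + 21) + 257.
Solving gives q = 371 with buyers paying 36 and producers receiving 57 (the 21 wedge).
Gain to buyers: 6; to producers: 15. (They sum to 21.)

Buyers gain 6 per month; producers gain 15 per month.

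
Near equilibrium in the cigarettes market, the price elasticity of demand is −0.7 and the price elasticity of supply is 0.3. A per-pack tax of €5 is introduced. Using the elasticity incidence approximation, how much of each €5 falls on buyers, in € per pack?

Buyers bear ≈ €1.5 per pack.

Incidence ratio: buyers' share ≈ εs / (εs + |εd|) = 0.3 / (0.3 + 0.7) = 0.3.
So buyers bear ≈ 0.3 × €5 = €1.5; suppliers bear €3.5.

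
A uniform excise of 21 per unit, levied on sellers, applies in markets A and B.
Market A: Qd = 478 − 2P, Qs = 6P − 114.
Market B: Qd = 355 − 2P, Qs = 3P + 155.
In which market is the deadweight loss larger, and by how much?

Market A: pre-tax P* = 74, Q* = 330; post-tax Q = 298.5; deadweight loss = 330.75.
Market B: pre-tax P* = 40, Q* = 275; post-tax Q = 249.8; deadweight loss = 264.6.
Difference: 330.75 vs 264.6 → market A is larger by 66.15.

Market A, by 66.15.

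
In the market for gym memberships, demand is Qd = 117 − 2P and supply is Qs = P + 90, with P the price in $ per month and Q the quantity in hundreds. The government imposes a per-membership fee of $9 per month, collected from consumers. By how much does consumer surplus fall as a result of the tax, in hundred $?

Without the tax, 117 − 2P = P + 90 gives 3P = 27, so P* = $9 and Q* = 99.
With the tax collected from consumers, demand (in seller-price terms) shifts: Qd = 117 − 2(P + 9).
New equilibrium: consumers pay $12, sellers receive $3, Q = 93. (Wedge: Pb − Ps = 9.)
ΔCS is the trapezoid between Q = 93 and Q = 99 of height $3: ½ · (99 + 93) · 3 = $288.

Consumer surplus falls by $288 hundred.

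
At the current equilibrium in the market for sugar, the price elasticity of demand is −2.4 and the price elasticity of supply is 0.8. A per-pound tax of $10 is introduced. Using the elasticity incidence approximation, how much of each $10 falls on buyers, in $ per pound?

Buyers bear ≈ $2.5 per pound.

Incidence ratio: buyers' share ≈ εs / (εs + |εd|) = 0.8 / (0.8 + 2.4) = 0.25.
So buyers bear ≈ 0.25 × $10 = $2.5; producers bear $7.5.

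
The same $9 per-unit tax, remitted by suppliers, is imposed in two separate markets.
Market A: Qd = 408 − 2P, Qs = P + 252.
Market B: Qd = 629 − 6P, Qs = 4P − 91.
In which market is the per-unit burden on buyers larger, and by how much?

Market A: pre-tax P* = $52, Q* = 304; post-tax Q = 298; per-unit burden on buyers = $3.
Market B: pre-tax P* = $72, Q* = 197; post-tax Q = 175.4; per-unit burden on buyers = $3.6.
Difference: $3 vs $3.6 → market B is larger by $0.6.

Market B, by $0.6.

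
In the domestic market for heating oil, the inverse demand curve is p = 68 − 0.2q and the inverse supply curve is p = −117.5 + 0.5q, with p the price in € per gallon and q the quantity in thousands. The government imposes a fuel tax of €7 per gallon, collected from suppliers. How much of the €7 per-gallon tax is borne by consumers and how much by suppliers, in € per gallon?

Rewrite in direct form: qd = 340 − 5p and qs = 2p + 235.
Without the tax, 340 − 5p = 2p + 235 gives 7p = 105, so p* = €15 and q* = 265.
With the tax collected from suppliers, supply shifts: qs = 2(p − 7) + 235.
Solving gives q = 255 with consumers paying €17 and suppliers receiving €10 (the €7 wedge).
Burden on consumers: €2; on suppliers: €5. (They sum to €7.)

Consumers bear €2 per gallon; suppliers bear €5 per gallon.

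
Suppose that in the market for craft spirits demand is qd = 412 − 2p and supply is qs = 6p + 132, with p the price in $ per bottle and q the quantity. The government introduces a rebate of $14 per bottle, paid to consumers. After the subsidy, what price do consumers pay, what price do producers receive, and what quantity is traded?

Without the subsidy, 412 − 2p = 6p + 132 gives 8p = 280, so p* = $35 and q* = 342.
With a per-unit subsidy paid to consumers, each effectively pays p − 14, so demand becomes qd = 412 − 2(p − 14).
New equilibrium: consumers pay $24.5, producers receive $38.5, q = 363. (Wedge: pb − ps = −14.)

Consumers pay $24.5; producers receive $38.5; quantity = 363.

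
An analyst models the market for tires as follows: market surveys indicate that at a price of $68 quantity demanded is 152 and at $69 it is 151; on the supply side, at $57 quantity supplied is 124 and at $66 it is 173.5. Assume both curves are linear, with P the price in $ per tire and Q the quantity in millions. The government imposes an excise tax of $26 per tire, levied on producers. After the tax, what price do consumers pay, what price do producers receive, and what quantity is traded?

Demand slope: (151 − 152)/(69 − 68) = -1, so Qd = 220 − P.
Supply slope: (173.5 − 124)/(66 − 57) = 5.5, so Qs = 5.5P − 189.5.
Without the tax, 220 − P = 5.5P − 189.5 gives 6.5P = 409.5, so P* = $63 and Q* = 157.
With the tax collected from producers, supply shifts: Qs = 5.5(P − 26) − 189.5.
Solving gives Q = 135 with consumers paying $85 and producers receiving $59 (the $26 wedge).

Consumers pay $85; producers receive $59; quantity = 135.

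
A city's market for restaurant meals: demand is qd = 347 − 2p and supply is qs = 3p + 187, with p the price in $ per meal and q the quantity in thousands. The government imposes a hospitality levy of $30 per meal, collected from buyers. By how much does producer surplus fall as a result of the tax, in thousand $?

Producer surplus falls by $3180 thousand.

Before the tax: set 347 − 2p = 3p + 187 → p* = $32, q* = 283.
With the tax collected from buyers, demand (in seller-price terms) shifts: qd = 347 − 2(p + 30).
New equilibrium: buyers pay $50, sellers receive $20, q = 247. (Wedge: pb − ps = 30.)
ΔPS is the trapezoid between Q = 247 and Q = 283 of height $12: ½ · (283 + 247) · 12 = $3180.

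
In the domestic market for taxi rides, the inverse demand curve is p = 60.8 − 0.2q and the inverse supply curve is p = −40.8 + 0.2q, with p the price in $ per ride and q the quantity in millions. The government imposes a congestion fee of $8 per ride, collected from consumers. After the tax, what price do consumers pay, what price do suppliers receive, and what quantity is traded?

Inverting to q(p) form: qd = 304 − 5p; qs = 5p + 204.
Without the tax, 304 − 5p = 5p + 204 gives 10p = 100, so p* = $10 and q* = 254.
With the tax collected from consumers, demand (in seller-price terms) shifts: qd = 304 − 5(p + 8).
Solving gives q = 234 with consumers paying $14 and suppliers receiving $6 (the $8 wedge).
The less price-elastic side of the market bears the larger share of a per-unit tax.

Consumers pay $14; suppliers receive $6; quantity = 234.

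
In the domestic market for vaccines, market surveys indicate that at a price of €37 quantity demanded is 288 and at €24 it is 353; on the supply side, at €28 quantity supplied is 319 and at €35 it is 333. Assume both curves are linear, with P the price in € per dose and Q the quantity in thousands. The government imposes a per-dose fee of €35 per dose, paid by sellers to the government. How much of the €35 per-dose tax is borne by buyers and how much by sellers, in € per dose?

Demand slope: (353 − 288)/(24 − 37) = -5, so Qd = 473 − 5P.
Supply slope: (333 − 319)/(35 − 28) = 2, so Qs = 2P + 263.
Without the tax, 473 − 5P = 2P + 263 gives 7P = 210, so P* = €30 and Q* = 323.
With the tax collected from sellers, supply shifts: Qs = 2(P − 35) + 263.
New equilibrium: buyers pay €40, sellers receive €5, Q = 273. (Wedge: Pb − Ps = 35.)
Burden on buyers: €10; on sellers: €25. (They sum to €35.)

Buyers bear €10 per dose; sellers bear €25 per dose.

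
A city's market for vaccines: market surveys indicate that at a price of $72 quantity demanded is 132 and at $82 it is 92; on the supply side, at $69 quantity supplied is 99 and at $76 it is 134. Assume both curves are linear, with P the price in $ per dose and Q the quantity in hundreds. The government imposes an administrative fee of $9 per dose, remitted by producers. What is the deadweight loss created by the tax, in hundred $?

Deadweight loss = $90 hundred.

Demand slope: (92 − 132)/(82 − 72) = -4, so Qd = 420 − 4P.
Supply slope: (134 − 99)/(76 − 69) = 5, so Qs = 5P − 246.
Before the tax: set 420 − 4P = 5P − 246 → P* = $74, Q* = 124.
With the tax collected from producers, supply shifts: Qs = 5(P − 9) − 246.
New equilibrium: buyers pay $79, producers receive $70, Q = 104. (Wedge: Pb − Ps = 9.)
Quantity falls by |ΔQ| = |124 − 104| = 20.
DWL = ½ · t · |ΔQ| = ½ · 9 · 20 = $90.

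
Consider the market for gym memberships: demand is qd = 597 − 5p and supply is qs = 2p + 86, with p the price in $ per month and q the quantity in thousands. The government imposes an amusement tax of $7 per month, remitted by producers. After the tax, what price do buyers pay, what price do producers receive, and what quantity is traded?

Without the tax, 597 − 5p = 2p + 86 gives 7p = 511, so p* = $73 and q* = 232.
With the tax collected from producers, supply shifts: qs = 2(p − 7) + 86.
New equilibrium: buyers pay $75, producers receive $68, q = 222. (Wedge: pb − ps = 7.)
The less price-elastic side of the market bears the larger share of a per-unit tax.

Buyers pay $75; producers receive $68; quantity = 222.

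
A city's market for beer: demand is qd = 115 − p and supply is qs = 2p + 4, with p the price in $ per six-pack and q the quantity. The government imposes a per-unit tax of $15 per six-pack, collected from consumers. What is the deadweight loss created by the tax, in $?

Before the tax: set 115 − p = 2p + 4 → p* = $37, q* = 78.
With the tax collected from consumers, demand (in seller-price terms) shifts: qd = 115 − (p + 15).
Solving gives q = 68 with consumers paying $47 and suppliers receiving $32 (the $15 wedge).
Quantity falls by |ΔQ| = |78 − 68| = 10.
DWL = ½ · t · |ΔQ| = ½ · 15 · 10 = $75.

Deadweight loss = $75.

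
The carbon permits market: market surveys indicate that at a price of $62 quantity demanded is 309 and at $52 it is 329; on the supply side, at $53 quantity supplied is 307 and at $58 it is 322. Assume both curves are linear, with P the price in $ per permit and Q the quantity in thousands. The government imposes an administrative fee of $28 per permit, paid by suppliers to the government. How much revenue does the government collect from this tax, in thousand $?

Demand slope: (329 − 309)/(52 − 62) = -2, so Qd = 433 − 2P.
Supply slope: (322 − 307)/(58 − 53) = 3, so Qs = 3P + 148.
Without the tax, 433 − 2P = 3P + 148 gives 5P = 285, so P* = $57 and Q* = 319.
With the tax collected from suppliers, supply shifts: Qs = 3(P − 28) + 148.
Solving gives Q = 285.4 with buyers paying $73.8 and suppliers receiving $45.8 (the $28 wedge).
Revenue = t · Q = 28 · 285.4 = $7991.2.

Tax revenue = $7991.2 thousand.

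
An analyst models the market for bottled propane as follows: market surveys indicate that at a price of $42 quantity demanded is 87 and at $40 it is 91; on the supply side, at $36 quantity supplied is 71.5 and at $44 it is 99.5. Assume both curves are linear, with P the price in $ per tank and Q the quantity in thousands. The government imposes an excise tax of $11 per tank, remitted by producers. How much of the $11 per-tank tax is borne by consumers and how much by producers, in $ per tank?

Consumers bear $7 per tank; producers bear $4 per tank.

Demand slope: (91 − 87)/(40 − 42) = -2, so Qd = 171 − 2P.
Supply slope: (99.5 − 71.5)/(44 − 36) = 3.5, so Qs = 3.5P − 54.5.
Without the tax, 171 − 2P = 3.5P − 54.5 gives 5.5P = 225.5, so P* = $41 and Q* = 89.
With the tax collected from producers, supply shifts: Qs = 3.5(P − 11) − 54.5.
New equilibrium: consumers pay $48, producers receive $37, Q = 75. (Wedge: Pb − Ps = 11.)
Burden on consumers: $7; on producers: $4. (They sum to $11.)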